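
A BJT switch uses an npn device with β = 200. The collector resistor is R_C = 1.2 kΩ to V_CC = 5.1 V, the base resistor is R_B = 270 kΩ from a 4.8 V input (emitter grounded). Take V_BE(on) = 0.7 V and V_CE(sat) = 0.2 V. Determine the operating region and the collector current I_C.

active; I_C ≈ 3 mA

Assume active. Base-emitter loop: I_B = (V_BB − V_BE)/R_B = (4.8 − 0.7)/270 = 0.0152 mA.
I_C = β·I_B = 200×0.0152 = 3.04 mA.
V_CE = V_CC − I_C·R_C = 5.1 − 3.04×1.2 = 1.46 V > V_CE(sat), so the active-region assumption holds.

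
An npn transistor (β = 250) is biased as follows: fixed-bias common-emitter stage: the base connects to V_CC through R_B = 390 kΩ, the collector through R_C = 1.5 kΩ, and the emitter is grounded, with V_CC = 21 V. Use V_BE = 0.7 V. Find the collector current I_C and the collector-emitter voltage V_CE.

Base loop: V_CC = I_B·R_B + V_BE, so I_B = (21 − 0.7)/390 kΩ = 0.0521 mA.
In the active region I_C = β·I_B = 250 × 0.0521 = 13 mA.
Collector loop: V_CE = V_CC − I_C·R_C = 21 − 13×1.5 = 1.48 V.
Since V_CE = 1.48 V > V_CE(sat) ≈ 0.2 V, the transistor is in the active region as assumed.

I_C ≈ 13 mA, V_CE ≈ 1.5 V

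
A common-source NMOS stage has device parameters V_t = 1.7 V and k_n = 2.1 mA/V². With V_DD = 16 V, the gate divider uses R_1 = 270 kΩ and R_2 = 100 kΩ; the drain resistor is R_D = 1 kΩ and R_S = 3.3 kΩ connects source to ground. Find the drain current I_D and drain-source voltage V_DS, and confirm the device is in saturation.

V_G = V_DD·R_2/(R_1+R_2) = 16×100/370 = 4.32 V.
Assume saturation: I_D = (k_n/2)(V_GS − V_t)² with V_GS = V_G − I_D·R_S = 4.32 − 3.3·I_D.
Substituting gives 11.4·I_D² − 19.2·I_D + 7.23 = 0, with roots I_D = 0.572 or 1.11 mA.
The root I_D = 1.11 mA gives V_GS = 0.674 V ≤ V_t, so take I_D = 0.572 mA.
Then V_GS = 2.44 V and V_DS = V_DD − I_D(R_D+R_S) = 16 − 0.572×4.3 = 13.5 V.
Saturation requires V_DS ≥ V_GS − V_t = 0.738 V; 13.5 ≥ 0.738 ✓.

I_D ≈ 0.57 mA, V_DS ≈ 14 V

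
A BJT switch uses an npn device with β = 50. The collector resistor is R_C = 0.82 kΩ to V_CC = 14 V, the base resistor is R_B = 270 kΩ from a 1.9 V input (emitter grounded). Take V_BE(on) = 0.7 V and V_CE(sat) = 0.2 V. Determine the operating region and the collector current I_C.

active; I_C ≈ 0.22 mA

Assume active. Base-emitter loop: I_B = (V_BB − V_BE)/R_B = (1.9 − 0.7)/270 = 0.00444 mA.
I_C = β·I_B = 50×0.00444 = 0.222 mA.
V_CE = V_CC − I_C·R_C = 14 − 0.222×0.82 = 13.8 V > V_CE(sat), so the active-region assumption holds.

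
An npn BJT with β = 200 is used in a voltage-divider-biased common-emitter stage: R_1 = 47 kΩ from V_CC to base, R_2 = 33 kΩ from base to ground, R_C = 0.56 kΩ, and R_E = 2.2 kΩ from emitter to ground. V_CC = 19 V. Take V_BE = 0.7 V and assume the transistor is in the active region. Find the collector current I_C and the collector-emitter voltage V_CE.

Thevenize the base divider: V_Th = V_CC·R_2/(R_1+R_2) = 19×33/80 = 7.84 V, R_Th = R_1‖R_2 = 19.4 kΩ.
Base-emitter loop: V_Th = I_B·R_Th + V_BE + (β+1)I_B·R_E, so I_B = (7.84 − 0.7) / (19.4 + 201×2.2) = 0.0155 mA.
I_C = β·I_B = 200×0.0155 = 3.09 mA, and I_E = (β+1)I_B = 3.11 mA.
V_CE = V_CC − I_C·R_C − I_E·R_E = 19 − 3.09×0.56 − 3.11×2.2 = 10.4 V.
V_CE = 10.4 V > 0.2 V confirms active-region operation.

I_C ≈ 3.1 mA, V_CE ≈ 10 V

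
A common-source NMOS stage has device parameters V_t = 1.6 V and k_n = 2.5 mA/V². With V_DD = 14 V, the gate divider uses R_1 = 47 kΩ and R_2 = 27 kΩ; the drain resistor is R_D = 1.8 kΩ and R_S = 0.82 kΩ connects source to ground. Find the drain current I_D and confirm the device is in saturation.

I_D ≈ 2.5 mA

V_G = V_DD·R_2/(R_1+R_2) = 14×27/74 = 5.11 V.
Assume saturation: I_D = (k_n/2)(V_GS − V_t)² with V_GS = V_G − I_D·R_S = 5.11 − 0.82·I_D.
Substituting gives 0.84·I_D² − 8.19·I_D + 15.4 = 0, with roots I_D = 2.54 or 7.21 mA.
The root I_D = 7.21 mA gives V_GS = -0.801 V ≤ V_t, so take I_D = 2.54 mA.
Then V_GS = 3.03 V and V_DS = V_DD − I_D(R_D+R_S) = 14 − 2.54×2.62 = 7.35 V.
Saturation requires V_DS ≥ V_GS − V_t = 1.43 V; 7.35 ≥ 1.43 ✓.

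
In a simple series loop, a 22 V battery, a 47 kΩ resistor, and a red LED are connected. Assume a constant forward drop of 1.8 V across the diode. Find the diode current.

I ≈ 0.43 mA

KVL around the loop: 22 = V_D + I·R = 1.8 + I × 47 kΩ.
So I = (22 − 1.8) / 47 kΩ = 20.2 / 47 = 0.43 mA.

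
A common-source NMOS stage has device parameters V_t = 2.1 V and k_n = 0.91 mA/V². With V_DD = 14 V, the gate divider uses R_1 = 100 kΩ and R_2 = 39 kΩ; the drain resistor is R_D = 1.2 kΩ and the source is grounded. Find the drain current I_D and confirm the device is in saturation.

I_D ≈ 1.5 mA

V_G = V_DD·R_2/(R_1+R_2) = 14×39/139 = 3.93 V. With the source grounded, V_GS = V_G = 3.93 V.
Assume saturation: I_D = (k_n/2)(V_GS − V_t)² = (0.91/2)×(3.93 − 2.1)² = 0.455×1.83² = 1.52 mA.
V_DS = V_DD − I_D·R_D = 14 − 1.52×1.2 = 12.2 V.
Saturation requires V_DS ≥ V_GS − V_t = 1.83 V; 12.2 ≥ 1.83 ✓.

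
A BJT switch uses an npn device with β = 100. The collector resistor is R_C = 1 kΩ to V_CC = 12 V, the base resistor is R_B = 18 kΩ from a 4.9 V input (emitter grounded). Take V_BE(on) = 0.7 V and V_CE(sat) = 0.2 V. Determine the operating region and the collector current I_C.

saturation; I_C ≈ 12 mA

Assume active: I_B = (4.9 − 0.7)/18 = 0.233 mA, giving I_C = β·I_B = 23.3 mA.
But then V_CE = 12 − 23.3×1 = -11.3 V < V_CE(sat) = 0.2 V — impossible in the active region.
So the transistor is saturated. With V_CE = 0.2 V, I_C = (V_CC − 0.2)/R_C = 11.8/1 = 11.8 mA.
Check: β·I_B = 23.3 mA > I_C = 11.8 mA, confirming saturation.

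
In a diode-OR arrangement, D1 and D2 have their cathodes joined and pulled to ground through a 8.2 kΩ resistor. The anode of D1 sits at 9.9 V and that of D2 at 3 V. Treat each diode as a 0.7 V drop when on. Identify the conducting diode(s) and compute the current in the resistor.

Assume both conduct. Then node N would need to be at both 9.9−0.7 = 9.2 V and 3−0.7 = 2.3 V, which is impossible.
Assume only D1 conducts: V_N = 9.9 − 0.7 = 9.2 V, so I_R = 9.2/8.2 = 1.12 mA.
Check D2: its anode-to-cathode voltage is 3 − 9.2 = -6.2 V < 0.7 V, so it is off. The assumption is consistent.

Only D1 conducts; I_R ≈ 1.1 mA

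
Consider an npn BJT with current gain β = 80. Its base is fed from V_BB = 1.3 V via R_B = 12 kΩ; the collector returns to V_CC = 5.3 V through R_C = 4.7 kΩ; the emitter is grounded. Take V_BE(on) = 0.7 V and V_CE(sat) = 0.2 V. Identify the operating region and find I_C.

Assume active: I_B = (1.3 − 0.7)/12 = 0.05 mA, giving I_C = β·I_B = 4 mA.
But then V_CE = 5.3 − 4×4.7 = -13.5 V < V_CE(sat) = 0.2 V — impossible in the active region.
So the transistor is saturated. With V_CE = 0.2 V, I_C = (V_CC − 0.2)/R_C = 5.1/4.7 = 1.09 mA.
Check: β·I_B = 4 mA > I_C = 1.09 mA, confirming saturation.

saturation; I_C ≈ 1.1 mA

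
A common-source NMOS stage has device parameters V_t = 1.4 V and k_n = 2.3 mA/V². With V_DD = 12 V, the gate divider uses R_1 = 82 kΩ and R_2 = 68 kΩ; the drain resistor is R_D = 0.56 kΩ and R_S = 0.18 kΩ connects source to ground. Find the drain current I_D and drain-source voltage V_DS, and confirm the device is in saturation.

I_D ≈ 7.9 mA, V_DS ≈ 6.2 V

V_G = V_DD·R_2/(R_1+R_2) = 12×68/150 = 5.44 V.
Assume saturation: I_D = (k_n/2)(V_GS − V_t)² with V_GS = V_G − I_D·R_S = 5.44 − 0.18·I_D.
Substituting gives 0.0373·I_D² − 2.67·I_D + 18.8 = 0, with roots I_D = 7.89 or 63.8 mA.
The root I_D = 63.8 mA gives V_GS = -6.05 V ≤ V_t, so take I_D = 7.89 mA.
Then V_GS = 4.02 V and V_DS = V_DD − I_D(R_D+R_S) = 12 − 7.89×0.74 = 6.16 V.
Saturation requires V_DS ≥ V_GS − V_t = 2.62 V; 6.16 ≥ 2.62 ✓.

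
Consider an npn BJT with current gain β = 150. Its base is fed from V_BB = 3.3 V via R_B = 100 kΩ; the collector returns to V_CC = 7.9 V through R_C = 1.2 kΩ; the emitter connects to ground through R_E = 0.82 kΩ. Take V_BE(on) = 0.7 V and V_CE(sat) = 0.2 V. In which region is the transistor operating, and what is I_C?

Assume active. Base-emitter loop: I_B = (V_BB − V_BE)/(R_B + (β+1)R_E) = (3.3 − 0.7)/(100 + 151×0.82) = 0.0116 mA.
I_C = β·I_B = 150×0.0116 = 1.74 mA.
V_CE = V_CC − I_C·R_C − I_E·R_E = 7.9 − 1.74×1.2 − 1.75×0.82 = 4.37 V > V_CE(sat), so the active-region assumption holds.

active; I_C ≈ 1.7 mA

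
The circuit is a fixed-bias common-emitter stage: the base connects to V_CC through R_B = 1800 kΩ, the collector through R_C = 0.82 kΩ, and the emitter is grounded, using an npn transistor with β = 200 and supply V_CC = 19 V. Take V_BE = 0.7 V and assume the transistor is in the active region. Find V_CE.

V_CE ≈ 17 V

Base loop: V_CC = I_B·R_B + V_BE, so I_B = (19 − 0.7)/1800 kΩ = 0.0102 mA.
In the active region I_C = β·I_B = 200 × 0.0102 = 2.03 mA.
Collector loop: V_CE = V_CC − I_C·R_C = 19 − 2.03×0.82 = 17.3 V.
Since V_CE = 17.3 V > V_CE(sat) ≈ 0.2 V, the transistor is in the active region as assumed.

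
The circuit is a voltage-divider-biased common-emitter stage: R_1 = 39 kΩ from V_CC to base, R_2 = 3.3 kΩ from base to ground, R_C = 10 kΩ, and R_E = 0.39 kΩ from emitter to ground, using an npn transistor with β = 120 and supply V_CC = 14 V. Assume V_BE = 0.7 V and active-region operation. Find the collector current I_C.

I_C ≈ 0.94 mA

Thevenize the base divider: V_Th = V_CC·R_2/(R_1+R_2) = 14×3.3/42.3 = 1.09 V, R_Th = R_1‖R_2 = 3.04 kΩ.
Base-emitter loop: V_Th = I_B·R_Th + V_BE + (β+1)I_B·R_E, so I_B = (1.09 − 0.7) / (3.04 + 121×0.39) = 0.00781 mA.
I_C = β·I_B = 120×0.00781 = 0.937 mA, and I_E = (β+1)I_B = 0.945 mA.
V_CE = V_CC − I_C·R_C − I_E·R_E = 14 − 0.937×10 − 0.945×0.39 = 4.26 V.
V_CE = 4.26 V > 0.2 V confirms active-region operation.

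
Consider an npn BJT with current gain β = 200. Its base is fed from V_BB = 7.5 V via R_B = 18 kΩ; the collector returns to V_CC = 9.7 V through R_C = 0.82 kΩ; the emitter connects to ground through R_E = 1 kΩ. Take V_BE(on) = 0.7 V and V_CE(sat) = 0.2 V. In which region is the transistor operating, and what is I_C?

saturation; I_C ≈ 5.2 mA

Assume active: I_B = (7.5 − 0.7)/(18 + 201×1) = 0.0311 mA, I_C = β·I_B = 6.21 mA.
Then V_CE = 9.7 − 6.21×0.82 − 6.24×1 = -1.63 V < 0.2 V — the active assumption fails.
Re-solve with V_CE = 0.2 V. KCL at the emitter: V_E/R_E = (V_BB−0.7−V_E)/R_B + (V_CC−0.2−V_E)/R_C, giving V_E = 5.26 V.
I_C = (V_CC − 0.2 − V_E)/R_C = (9.5 − 5.26)/0.82 = 5.17 mA.
Check: I_B = (6.8 − 5.26)/18 = 0.0856 mA, and β·I_B = 17.1 mA > I_C, confirming saturation.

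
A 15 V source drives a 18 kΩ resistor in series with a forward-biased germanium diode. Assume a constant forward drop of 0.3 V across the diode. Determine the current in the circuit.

KVL around the loop: 15 = V_D + I·R = 0.3 + I × 18 kΩ.
So I = (15 − 0.3) / 18 kΩ = 14.7 / 18 = 0.817 mA.

I ≈ 0.82 mA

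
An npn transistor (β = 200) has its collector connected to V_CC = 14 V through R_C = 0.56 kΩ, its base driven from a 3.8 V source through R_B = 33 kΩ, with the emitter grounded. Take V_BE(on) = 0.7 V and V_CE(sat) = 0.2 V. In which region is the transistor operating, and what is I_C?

Assume active. Base-emitter loop: I_B = (V_BB − V_BE)/R_B = (3.8 − 0.7)/33 = 0.0939 mA.
I_C = β·I_B = 200×0.0939 = 18.8 mA.
V_CE = V_CC − I_C·R_C = 14 − 18.8×0.56 = 3.48 V > V_CE(sat), so the active-region assumption holds.

active; I_C ≈ 19 mA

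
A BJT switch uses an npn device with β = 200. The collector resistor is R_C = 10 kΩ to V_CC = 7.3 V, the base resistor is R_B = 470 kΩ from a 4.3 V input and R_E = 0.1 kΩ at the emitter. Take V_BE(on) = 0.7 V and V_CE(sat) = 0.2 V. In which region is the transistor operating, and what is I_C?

Assume active: I_B = (4.3 − 0.7)/(470 + 201×0.1) = 0.00735 mA, I_C = β·I_B = 1.47 mA.
Then V_CE = 7.3 − 1.47×10 − 1.48×0.1 = -7.54 V < 0.2 V — the active assumption fails.
Re-solve with V_CE = 0.2 V. KCL at the emitter: V_E/R_E = (V_BB−0.7−V_E)/R_B + (V_CC−0.2−V_E)/R_C, giving V_E = 0.071 V.
I_C = (V_CC − 0.2 − V_E)/R_C = (7.1 − 0.071)/10 = 0.703 mA.
Check: I_B = (3.6 − 0.071)/470 = 0.00751 mA, and β·I_B = 1.5 mA > I_C, confirming saturation.

saturation; I_C ≈ 0.7 mA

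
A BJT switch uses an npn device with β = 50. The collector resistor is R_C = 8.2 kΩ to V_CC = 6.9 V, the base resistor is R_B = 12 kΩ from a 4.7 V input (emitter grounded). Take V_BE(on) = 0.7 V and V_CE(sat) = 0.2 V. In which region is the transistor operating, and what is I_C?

Assume active: I_B = (4.7 − 0.7)/12 = 0.333 mA, giving I_C = β·I_B = 16.7 mA.
But then V_CE = 6.9 − 16.7×8.2 = -130 V < V_CE(sat) = 0.2 V — impossible in the active region.
So the transistor is saturated. With V_CE = 0.2 V, I_C = (V_CC − 0.2)/R_C = 6.7/8.2 = 0.817 mA.
Check: β·I_B = 16.7 mA > I_C = 0.817 mA, confirming saturation.

saturation; I_C ≈ 0.82 mA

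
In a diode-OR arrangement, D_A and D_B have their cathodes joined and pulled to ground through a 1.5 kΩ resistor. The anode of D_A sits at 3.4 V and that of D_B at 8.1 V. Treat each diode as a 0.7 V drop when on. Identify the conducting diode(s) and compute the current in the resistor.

Assume both conduct. Then node N would need to be at both 3.4−0.7 = 2.7 V and 8.1−0.7 = 7.4 V, which is impossible.
Assume only D_B conducts: V_N = 8.1 − 0.7 = 7.4 V, so I_R = 7.4/1.5 = 4.93 mA.
Check D_A: its anode-to-cathode voltage is 3.4 − 7.4 = -4 V < 0.7 V, so it is off. The assumption is consistent.

Only D_B conducts; I_R ≈ 4.9 mA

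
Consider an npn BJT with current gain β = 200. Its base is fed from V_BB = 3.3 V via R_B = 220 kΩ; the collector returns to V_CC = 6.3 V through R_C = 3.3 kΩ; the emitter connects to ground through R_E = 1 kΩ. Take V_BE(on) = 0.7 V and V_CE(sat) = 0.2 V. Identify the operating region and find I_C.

active; I_C ≈ 1.2 mA

Assume active. Base-emitter loop: I_B = (V_BB − V_BE)/(R_B + (β+1)R_E) = (3.3 − 0.7)/(220 + 201×1) = 0.00618 mA.
I_C = β·I_B = 200×0.00618 = 1.24 mA.
V_CE = V_CC − I_C·R_C − I_E·R_E = 6.3 − 1.24×3.3 − 1.24×1 = 0.983 V > V_CE(sat), so the active-region assumption holds.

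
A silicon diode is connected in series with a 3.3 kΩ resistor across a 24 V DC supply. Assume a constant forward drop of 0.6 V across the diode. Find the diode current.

KVL around the loop: 24 = V_D + I·R = 0.6 + I × 3.3 kΩ.
So I = (24 − 0.6) / 3.3 kΩ = 23.4 / 3.3 = 7.09 mA.

I ≈ 7.1 mA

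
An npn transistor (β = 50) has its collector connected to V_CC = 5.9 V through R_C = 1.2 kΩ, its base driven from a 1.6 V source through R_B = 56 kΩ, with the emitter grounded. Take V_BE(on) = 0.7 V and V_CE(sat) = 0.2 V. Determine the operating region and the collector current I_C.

active; I_C ≈ 0.8 mA

Assume active. Base-emitter loop: I_B = (V_BB − V_BE)/R_B = (1.6 − 0.7)/56 = 0.0161 mA.
I_C = β·I_B = 50×0.0161 = 0.804 mA.
V_CE = V_CC − I_C·R_C = 5.9 − 0.804×1.2 = 4.94 V > V_CE(sat), so the active-region assumption holds.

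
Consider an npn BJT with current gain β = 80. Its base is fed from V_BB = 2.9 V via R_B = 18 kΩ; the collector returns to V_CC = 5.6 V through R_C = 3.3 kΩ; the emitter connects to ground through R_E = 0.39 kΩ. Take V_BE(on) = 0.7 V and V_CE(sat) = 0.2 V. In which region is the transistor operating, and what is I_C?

Assume active: I_B = (2.9 − 0.7)/(18 + 81×0.39) = 0.0444 mA, I_C = β·I_B = 3.55 mA.
Then V_CE = 5.6 − 3.55×3.3 − 3.59×0.39 = -7.51 V < 0.2 V — the active assumption fails.
Re-solve with V_CE = 0.2 V. KCL at the emitter: V_E/R_E = (V_BB−0.7−V_E)/R_B + (V_CC−0.2−V_E)/R_C, giving V_E = 0.602 V.
I_C = (V_CC − 0.2 − V_E)/R_C = (5.4 − 0.602)/3.3 = 1.45 mA.
Check: I_B = (2.2 − 0.602)/18 = 0.0888 mA, and β·I_B = 7.1 mA > I_C, confirming saturation.

saturation; I_C ≈ 1.5 mA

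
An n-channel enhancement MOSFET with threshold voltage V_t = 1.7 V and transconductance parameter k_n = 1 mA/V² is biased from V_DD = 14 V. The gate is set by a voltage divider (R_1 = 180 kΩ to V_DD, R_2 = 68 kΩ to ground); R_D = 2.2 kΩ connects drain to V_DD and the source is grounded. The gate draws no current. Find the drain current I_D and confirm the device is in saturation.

V_G = V_DD·R_2/(R_1+R_2) = 14×68/248 = 3.84 V. With the source grounded, V_GS = V_G = 3.84 V.
Assume saturation: I_D = (k_n/2)(V_GS − V_t)² = (1/2)×(3.84 − 1.7)² = 0.5×2.14² = 2.29 mA.
V_DS = V_DD − I_D·R_D = 14 − 2.29×2.2 = 8.97 V.
Saturation requires V_DS ≥ V_GS − V_t = 2.14 V; 8.97 ≥ 2.14 ✓.

I_D ≈ 2.3 mA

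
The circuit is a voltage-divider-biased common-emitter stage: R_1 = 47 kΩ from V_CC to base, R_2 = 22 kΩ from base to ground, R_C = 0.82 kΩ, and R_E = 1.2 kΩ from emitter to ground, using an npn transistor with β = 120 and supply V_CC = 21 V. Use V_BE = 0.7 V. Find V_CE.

V_CE ≈ 12 V

Thevenize the base divider: V_Th = V_CC·R_2/(R_1+R_2) = 21×22/69 = 6.7 V, R_Th = R_1‖R_2 = 15 kΩ.
Base-emitter loop: V_Th = I_B·R_Th + V_BE + (β+1)I_B·R_E, so I_B = (6.7 − 0.7) / (15 + 121×1.2) = 0.0374 mA.
I_C = β·I_B = 120×0.0374 = 4.49 mA, and I_E = (β+1)I_B = 4.53 mA.
V_CE = V_CC − I_C·R_C − I_E·R_E = 21 − 4.49×0.82 − 4.53×1.2 = 11.9 V.
V_CE = 11.9 V > 0.2 V confirms active-region operation.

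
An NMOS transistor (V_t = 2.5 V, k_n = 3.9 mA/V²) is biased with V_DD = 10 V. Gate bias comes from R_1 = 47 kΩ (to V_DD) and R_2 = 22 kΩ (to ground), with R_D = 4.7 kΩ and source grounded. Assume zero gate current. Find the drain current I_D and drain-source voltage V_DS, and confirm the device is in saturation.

I_D ≈ 0.92 mA, V_DS ≈ 5.7 V

V_G = V_DD·R_2/(R_1+R_2) = 10×22/69 = 3.19 V. With the source grounded, V_GS = V_G = 3.19 V.
Assume saturation: I_D = (k_n/2)(V_GS − V_t)² = (3.9/2)×(3.19 − 2.5)² = 1.95×0.688² = 0.924 mA.
V_DS = V_DD − I_D·R_D = 10 − 0.924×4.7 = 5.66 V.
Saturation requires V_DS ≥ V_GS − V_t = 0.688 V; 5.66 ≥ 0.688 ✓.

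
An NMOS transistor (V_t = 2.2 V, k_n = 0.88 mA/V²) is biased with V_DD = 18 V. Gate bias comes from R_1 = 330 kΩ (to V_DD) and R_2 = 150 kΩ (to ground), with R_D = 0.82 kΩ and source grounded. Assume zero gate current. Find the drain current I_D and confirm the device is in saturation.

I_D ≈ 5.2 mA

V_G = V_DD·R_2/(R_1+R_2) = 18×150/480 = 5.62 V. With the source grounded, V_GS = V_G = 5.62 V.
Assume saturation: I_D = (k_n/2)(V_GS − V_t)² = (0.88/2)×(5.62 − 2.2)² = 0.44×3.42² = 5.16 mA.
V_DS = V_DD − I_D·R_D = 18 − 5.16×0.82 = 13.8 V.
Saturation requires V_DS ≥ V_GS − V_t = 3.42 V; 13.8 ≥ 3.42 ✓.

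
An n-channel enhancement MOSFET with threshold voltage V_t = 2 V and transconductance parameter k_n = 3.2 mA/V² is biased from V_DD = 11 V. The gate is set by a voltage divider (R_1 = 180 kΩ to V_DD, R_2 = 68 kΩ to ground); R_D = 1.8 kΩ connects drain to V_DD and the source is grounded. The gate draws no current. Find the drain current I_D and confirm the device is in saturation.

I_D ≈ 1.7 mA

V_G = V_DD·R_2/(R_1+R_2) = 11×68/248 = 3.02 V. With the source grounded, V_GS = V_G = 3.02 V.
Assume saturation: I_D = (k_n/2)(V_GS − V_t)² = (3.2/2)×(3.02 − 2)² = 1.6×1.02² = 1.65 mA.
V_DS = V_DD − I_D·R_D = 11 − 1.65×1.8 = 8.03 V.
Saturation requires V_DS ≥ V_GS − V_t = 1.02 V; 8.03 ≥ 1.02 ✓.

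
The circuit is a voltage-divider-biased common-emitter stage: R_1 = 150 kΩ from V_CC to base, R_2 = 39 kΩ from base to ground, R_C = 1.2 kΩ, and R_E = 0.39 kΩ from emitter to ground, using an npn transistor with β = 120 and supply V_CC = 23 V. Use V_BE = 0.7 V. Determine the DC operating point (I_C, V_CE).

Thevenize the base divider: V_Th = V_CC·R_2/(R_1+R_2) = 23×39/189 = 4.75 V, R_Th = R_1‖R_2 = 31 kΩ.
Base-emitter loop: V_Th = I_B·R_Th + V_BE + (β+1)I_B·R_E, so I_B = (4.75 − 0.7) / (31 + 121×0.39) = 0.0518 mA.
I_C = β·I_B = 120×0.0518 = 6.21 mA, and I_E = (β+1)I_B = 6.27 mA.
V_CE = V_CC − I_C·R_C − I_E·R_E = 23 − 6.21×1.2 − 6.27×0.39 = 13.1 V.
V_CE = 13.1 V > 0.2 V confirms active-region operation.

I_C ≈ 6.2 mA, V_CE ≈ 13 V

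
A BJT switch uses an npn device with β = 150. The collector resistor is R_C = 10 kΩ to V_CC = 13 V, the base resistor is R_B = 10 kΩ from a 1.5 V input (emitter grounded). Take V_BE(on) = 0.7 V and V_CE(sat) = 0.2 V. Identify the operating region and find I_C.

saturation; I_C ≈ 1.3 mA

Assume active: I_B = (1.5 − 0.7)/10 = 0.08 mA, giving I_C = β·I_B = 12 mA.
But then V_CE = 13 − 12×10 = -107 V < V_CE(sat) = 0.2 V — impossible in the active region.
So the transistor is saturated. With V_CE = 0.2 V, I_C = (V_CC − 0.2)/R_C = 12.8/10 = 1.28 mA.
Check: β·I_B = 12 mA > I_C = 1.28 mA, confirming saturation.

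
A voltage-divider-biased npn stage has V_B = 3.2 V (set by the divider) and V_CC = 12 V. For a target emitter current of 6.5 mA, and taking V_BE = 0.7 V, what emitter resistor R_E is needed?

V_E = V_B − V_BE = 3.2 − 0.7 = 2.5 V.
R_E = V_E / I_E = 2.5 / 6.5 = 0.385 kΩ.

R_E ≈ 0.38 kΩ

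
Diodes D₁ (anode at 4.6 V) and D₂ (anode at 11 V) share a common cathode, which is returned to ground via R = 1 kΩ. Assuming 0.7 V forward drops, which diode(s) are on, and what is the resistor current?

Assume both conduct. Then node N would need to be at both 4.6−0.7 = 3.9 V and 11−0.7 = 10.3 V, which is impossible.
Assume only D₂ conducts: V_N = 11 − 0.7 = 10.3 V, so I_R = 10.3/1 = 10.3 mA.
Check D₁: its anode-to-cathode voltage is 4.6 − 10.3 = -5.7 V < 0.7 V, so it is off. The assumption is consistent.

Only D₂ conducts; I_R ≈ 10 mA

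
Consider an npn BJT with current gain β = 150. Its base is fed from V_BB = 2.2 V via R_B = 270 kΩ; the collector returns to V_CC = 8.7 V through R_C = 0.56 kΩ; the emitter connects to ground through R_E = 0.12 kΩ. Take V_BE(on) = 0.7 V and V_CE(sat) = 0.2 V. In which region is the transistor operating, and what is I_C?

active; I_C ≈ 0.78 mA

Assume active. Base-emitter loop: I_B = (V_BB − V_BE)/(R_B + (β+1)R_E) = (2.2 − 0.7)/(270 + 151×0.12) = 0.00521 mA.
I_C = β·I_B = 150×0.00521 = 0.781 mA.
V_CE = V_CC − I_C·R_C − I_E·R_E = 8.7 − 0.781×0.56 − 0.786×0.12 = 8.17 V > V_CE(sat), so the active-region assumption holds.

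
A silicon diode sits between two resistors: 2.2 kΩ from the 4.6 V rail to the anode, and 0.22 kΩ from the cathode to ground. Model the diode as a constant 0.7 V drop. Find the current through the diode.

I ≈ 1.6 mA

The two resistors are in series with the diode, so KVL gives 4.6 = I·2.2 + 0.7 + I·0.22.
I = (4.6 − 0.7) / (2.2 + 0.22) kΩ = 3.9 / 2.42 = 1.61 mA.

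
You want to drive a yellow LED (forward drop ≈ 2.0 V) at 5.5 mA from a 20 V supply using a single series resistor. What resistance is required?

The resistor drops V_S − V_D = 20 − 2.0 = 18 V at 5.5 mA.
R = 18 V / 5.5 mA = 3.27 kΩ.

R ≈ 3.3 kΩ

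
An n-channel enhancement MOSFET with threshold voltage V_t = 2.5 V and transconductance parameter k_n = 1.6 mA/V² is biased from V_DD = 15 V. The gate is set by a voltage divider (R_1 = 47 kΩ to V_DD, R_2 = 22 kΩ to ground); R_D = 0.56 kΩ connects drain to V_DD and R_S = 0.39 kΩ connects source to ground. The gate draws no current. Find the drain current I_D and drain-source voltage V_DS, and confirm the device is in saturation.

I_D ≈ 1.9 mA, V_DS ≈ 13 V

V_G = V_DD·R_2/(R_1+R_2) = 15×22/69 = 4.78 V.
Assume saturation: I_D = (k_n/2)(V_GS − V_t)² with V_GS = V_G − I_D·R_S = 4.78 − 0.39·I_D.
Substituting gives 0.122·I_D² − 2.42·I_D + 4.17 = 0, with roots I_D = 1.9 or 18 mA.
The root I_D = 18 mA gives V_GS = -2.25 V ≤ V_t, so take I_D = 1.9 mA.
Then V_GS = 4.04 V and V_DS = V_DD − I_D(R_D+R_S) = 15 − 1.9×0.95 = 13.2 V.
Saturation requires V_DS ≥ V_GS − V_t = 1.54 V; 13.2 ≥ 1.54 ✓.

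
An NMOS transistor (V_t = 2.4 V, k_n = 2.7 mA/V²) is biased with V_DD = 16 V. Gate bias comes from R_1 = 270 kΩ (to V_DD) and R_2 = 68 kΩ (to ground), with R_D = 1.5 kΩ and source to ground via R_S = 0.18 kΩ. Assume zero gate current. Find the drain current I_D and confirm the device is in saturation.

V_G = V_DD·R_2/(R_1+R_2) = 16×68/338 = 3.22 V.
Assume saturation: I_D = (k_n/2)(V_GS − V_t)² with V_GS = V_G − I_D·R_S = 3.22 − 0.18·I_D.
Substituting gives 0.0437·I_D² − 1.4·I_D + 0.905 = 0, with roots I_D = 0.661 or 31.3 mA.
The root I_D = 31.3 mA gives V_GS = -2.42 V ≤ V_t, so take I_D = 0.661 mA.
Then V_GS = 3.1 V and V_DS = V_DD − I_D(R_D+R_S) = 16 − 0.661×1.68 = 14.9 V.
Saturation requires V_DS ≥ V_GS − V_t = 0.7 V; 14.9 ≥ 0.7 ✓.

I_D ≈ 0.66 mA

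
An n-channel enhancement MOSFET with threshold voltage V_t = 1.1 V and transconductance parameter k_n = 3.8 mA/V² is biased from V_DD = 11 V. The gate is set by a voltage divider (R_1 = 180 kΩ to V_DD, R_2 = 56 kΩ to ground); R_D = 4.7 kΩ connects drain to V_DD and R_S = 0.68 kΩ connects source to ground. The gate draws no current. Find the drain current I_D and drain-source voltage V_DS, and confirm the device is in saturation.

V_G = V_DD·R_2/(R_1+R_2) = 11×56/236 = 2.61 V.
Assume saturation: I_D = (k_n/2)(V_GS − V_t)² with V_GS = V_G − I_D·R_S = 2.61 − 0.68·I_D.
Substituting gives 0.879·I_D² − 4.9·I_D + 4.33 = 0, with roots I_D = 1.1 or 4.48 mA.
The root I_D = 4.48 mA gives V_GS = -0.435 V ≤ V_t, so take I_D = 1.1 mA.
Then V_GS = 1.86 V and V_DS = V_DD − I_D(R_D+R_S) = 11 − 1.1×5.38 = 5.08 V.
Saturation requires V_DS ≥ V_GS − V_t = 0.761 V; 5.08 ≥ 0.761 ✓.

I_D ≈ 1.1 mA, V_DS ≈ 5.1 V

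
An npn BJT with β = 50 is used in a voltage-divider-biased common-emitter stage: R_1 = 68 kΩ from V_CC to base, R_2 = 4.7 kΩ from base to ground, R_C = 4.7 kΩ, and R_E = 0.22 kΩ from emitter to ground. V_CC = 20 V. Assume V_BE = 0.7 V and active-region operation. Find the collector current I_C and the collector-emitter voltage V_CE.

Thevenize the base divider: V_Th = V_CC·R_2/(R_1+R_2) = 20×4.7/72.7 = 1.29 V, R_Th = R_1‖R_2 = 4.4 kΩ.
Base-emitter loop: V_Th = I_B·R_Th + V_BE + (β+1)I_B·R_E, so I_B = (1.29 − 0.7) / (4.4 + 51×0.22) = 0.038 mA.
I_C = β·I_B = 50×0.038 = 1.9 mA, and I_E = (β+1)I_B = 1.94 mA.
V_CE = V_CC − I_C·R_C − I_E·R_E = 20 − 1.9×4.7 − 1.94×0.22 = 10.7 V.
V_CE = 10.7 V > 0.2 V confirms active-region operation.

I_C ≈ 1.9 mA, V_CE ≈ 11 V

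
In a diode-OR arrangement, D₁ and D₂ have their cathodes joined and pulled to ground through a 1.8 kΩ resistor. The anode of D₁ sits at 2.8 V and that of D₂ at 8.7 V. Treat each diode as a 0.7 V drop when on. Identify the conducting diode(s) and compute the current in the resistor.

Only D₂ conducts; I_R ≈ 4.4 mA

Assume both conduct. Then node N would need to be at both 2.8−0.7 = 2.1 V and 8.7−0.7 = 8 V, which is impossible.
Assume only D₂ conducts: V_N = 8.7 − 0.7 = 8 V, so I_R = 8/1.8 = 4.44 mA.
Check D₁: its anode-to-cathode voltage is 2.8 − 8 = -5.2 V < 0.7 V, so it is off. The assumption is consistent.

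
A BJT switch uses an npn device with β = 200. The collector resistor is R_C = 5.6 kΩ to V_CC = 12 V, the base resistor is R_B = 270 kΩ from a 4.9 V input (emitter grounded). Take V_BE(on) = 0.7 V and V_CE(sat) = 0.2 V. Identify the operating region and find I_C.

saturation; I_C ≈ 2.1 mA

Assume active: I_B = (4.9 − 0.7)/270 = 0.0156 mA, giving I_C = β·I_B = 3.11 mA.
But then V_CE = 12 − 3.11×5.6 = -5.42 V < V_CE(sat) = 0.2 V — impossible in the active region.
So the transistor is saturated. With V_CE = 0.2 V, I_C = (V_CC − 0.2)/R_C = 11.8/5.6 = 2.11 mA.
Check: β·I_B = 3.11 mA > I_C = 2.11 mA, confirming saturation.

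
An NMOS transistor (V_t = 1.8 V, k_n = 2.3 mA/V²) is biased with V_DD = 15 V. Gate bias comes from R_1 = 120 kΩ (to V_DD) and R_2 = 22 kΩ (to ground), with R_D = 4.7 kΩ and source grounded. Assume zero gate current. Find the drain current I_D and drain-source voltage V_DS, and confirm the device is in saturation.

I_D ≈ 0.32 mA, V_DS ≈ 14 V

V_G = V_DD·R_2/(R_1+R_2) = 15×22/142 = 2.32 V. With the source grounded, V_GS = V_G = 2.32 V.
Assume saturation: I_D = (k_n/2)(V_GS − V_t)² = (2.3/2)×(2.32 − 1.8)² = 1.15×0.524² = 0.316 mA.
V_DS = V_DD − I_D·R_D = 15 − 0.316×4.7 = 13.5 V.
Saturation requires V_DS ≥ V_GS − V_t = 0.524 V; 13.5 ≥ 0.524 ✓.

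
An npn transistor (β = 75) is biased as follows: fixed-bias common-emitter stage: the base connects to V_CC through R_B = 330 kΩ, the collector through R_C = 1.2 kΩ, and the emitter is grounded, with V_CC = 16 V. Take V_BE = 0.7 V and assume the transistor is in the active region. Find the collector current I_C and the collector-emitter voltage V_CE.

I_C ≈ 3.5 mA, V_CE ≈ 12 V

Base loop: V_CC = I_B·R_B + V_BE, so I_B = (16 − 0.7)/330 kΩ = 0.0464 mA.
In the active region I_C = β·I_B = 75 × 0.0464 = 3.48 mA.
Collector loop: V_CE = V_CC − I_C·R_C = 16 − 3.48×1.2 = 11.8 V.
Since V_CE = 11.8 V > V_CE(sat) ≈ 0.2 V, the transistor is in the active region as assumed.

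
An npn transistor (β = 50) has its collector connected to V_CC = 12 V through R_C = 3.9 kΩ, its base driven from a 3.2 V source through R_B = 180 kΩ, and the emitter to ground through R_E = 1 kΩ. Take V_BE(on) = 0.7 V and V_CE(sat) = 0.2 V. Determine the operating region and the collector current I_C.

active; I_C ≈ 0.54 mA

Assume active. Base-emitter loop: I_B = (V_BB − V_BE)/(R_B + (β+1)R_E) = (3.2 − 0.7)/(180 + 51×1) = 0.0108 mA.
I_C = β·I_B = 50×0.0108 = 0.541 mA.
V_CE = V_CC − I_C·R_C − I_E·R_E = 12 − 0.541×3.9 − 0.552×1 = 9.34 V > V_CE(sat), so the active-region assumption holds.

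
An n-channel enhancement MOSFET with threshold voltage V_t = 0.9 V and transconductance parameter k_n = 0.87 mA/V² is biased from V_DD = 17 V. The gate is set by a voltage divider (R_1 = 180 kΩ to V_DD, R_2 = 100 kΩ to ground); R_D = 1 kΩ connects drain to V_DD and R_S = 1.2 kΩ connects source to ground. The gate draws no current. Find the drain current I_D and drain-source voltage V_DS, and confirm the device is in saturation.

I_D ≈ 2.4 mA, V_DS ≈ 12 V

V_G = V_DD·R_2/(R_1+R_2) = 17×100/280 = 6.07 V.
Assume saturation: I_D = (k_n/2)(V_GS − V_t)² with V_GS = V_G − I_D·R_S = 6.07 − 1.2·I_D.
Substituting gives 0.626·I_D² − 6.4·I_D + 11.6 = 0, with roots I_D = 2.37 or 7.85 mA.
The root I_D = 7.85 mA gives V_GS = -3.35 V ≤ V_t, so take I_D = 2.37 mA.
Then V_GS = 3.23 V and V_DS = V_DD − I_D(R_D+R_S) = 17 − 2.37×2.2 = 11.8 V.
Saturation requires V_DS ≥ V_GS − V_t = 2.33 V; 11.8 ≥ 2.33 ✓.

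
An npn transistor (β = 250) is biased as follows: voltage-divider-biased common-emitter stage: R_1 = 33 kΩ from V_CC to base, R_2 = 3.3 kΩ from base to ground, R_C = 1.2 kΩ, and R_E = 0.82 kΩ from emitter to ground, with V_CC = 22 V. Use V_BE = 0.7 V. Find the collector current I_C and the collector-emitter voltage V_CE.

Thevenize the base divider: V_Th = V_CC·R_2/(R_1+R_2) = 22×3.3/36.3 = 2 V, R_Th = R_1‖R_2 = 3 kΩ.
Base-emitter loop: V_Th = I_B·R_Th + V_BE + (β+1)I_B·R_E, so I_B = (2 − 0.7) / (3 + 251×0.82) = 0.00623 mA.
I_C = β·I_B = 250×0.00623 = 1.56 mA, and I_E = (β+1)I_B = 1.56 mA.
V_CE = V_CC − I_C·R_C − I_E·R_E = 22 − 1.56×1.2 − 1.56×0.82 = 18.9 V.
V_CE = 18.9 V > 0.2 V confirms active-region operation.

I_C ≈ 1.6 mA, V_CE ≈ 19 V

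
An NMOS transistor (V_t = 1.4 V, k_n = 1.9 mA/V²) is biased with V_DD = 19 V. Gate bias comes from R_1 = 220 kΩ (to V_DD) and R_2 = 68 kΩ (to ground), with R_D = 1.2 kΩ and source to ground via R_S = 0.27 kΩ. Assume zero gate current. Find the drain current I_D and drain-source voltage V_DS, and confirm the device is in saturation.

I_D ≈ 3.9 mA, V_DS ≈ 13 V

V_G = V_DD·R_2/(R_1+R_2) = 19×68/288 = 4.49 V.
Assume saturation: I_D = (k_n/2)(V_GS − V_t)² with V_GS = V_G − I_D·R_S = 4.49 − 0.27·I_D.
Substituting gives 0.0693·I_D² − 2.58·I_D + 9.05 = 0, with roots I_D = 3.91 or 33.4 mA.
The root I_D = 33.4 mA gives V_GS = -4.53 V ≤ V_t, so take I_D = 3.91 mA.
Then V_GS = 3.43 V and V_DS = V_DD − I_D(R_D+R_S) = 19 − 3.91×1.47 = 13.2 V.
Saturation requires V_DS ≥ V_GS − V_t = 2.03 V; 13.2 ≥ 2.03 ✓.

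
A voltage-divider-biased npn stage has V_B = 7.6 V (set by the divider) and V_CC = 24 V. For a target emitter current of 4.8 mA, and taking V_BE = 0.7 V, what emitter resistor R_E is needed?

V_E = V_B − V_BE = 7.6 − 0.7 = 6.9 V.
R_E = V_E / I_E = 6.9 / 4.8 = 1.44 kΩ.

R_E ≈ 1.4 kΩ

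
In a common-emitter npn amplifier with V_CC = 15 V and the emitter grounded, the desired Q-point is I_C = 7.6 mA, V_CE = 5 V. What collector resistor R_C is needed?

R_C ≈ 1.3 kΩ

Collector loop: V_CC = I_C·R_C + V_CE.
R_C = (V_CC − V_CE)/I_C = (15 − 5)/7.6 = 1.32 kΩ.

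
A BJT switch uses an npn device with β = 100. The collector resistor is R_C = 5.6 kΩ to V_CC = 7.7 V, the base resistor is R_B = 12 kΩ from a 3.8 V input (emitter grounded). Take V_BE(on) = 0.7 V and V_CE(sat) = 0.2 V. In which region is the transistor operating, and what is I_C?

saturation; I_C ≈ 1.3 mA

Assume active: I_B = (3.8 − 0.7)/12 = 0.258 mA, giving I_C = β·I_B = 25.8 mA.
But then V_CE = 7.7 − 25.8×5.6 = -137 V < V_CE(sat) = 0.2 V — impossible in the active region.
So the transistor is saturated. With V_CE = 0.2 V, I_C = (V_CC − 0.2)/R_C = 7.5/5.6 = 1.34 mA.
Check: β·I_B = 25.8 mA > I_C = 1.34 mA, confirming saturation.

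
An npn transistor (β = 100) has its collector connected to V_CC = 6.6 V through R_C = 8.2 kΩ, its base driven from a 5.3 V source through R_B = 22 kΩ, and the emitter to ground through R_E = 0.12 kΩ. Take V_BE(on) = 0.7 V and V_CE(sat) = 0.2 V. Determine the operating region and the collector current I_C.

Assume active: I_B = (5.3 − 0.7)/(22 + 101×0.12) = 0.135 mA, I_C = β·I_B = 13.5 mA.
Then V_CE = 6.6 − 13.5×8.2 − 13.6×0.12 = -106 V < 0.2 V — the active assumption fails.
Re-solve with V_CE = 0.2 V. KCL at the emitter: V_E/R_E = (V_BB−0.7−V_E)/R_B + (V_CC−0.2−V_E)/R_C, giving V_E = 0.116 V.
I_C = (V_CC − 0.2 − V_E)/R_C = (6.4 − 0.116)/8.2 = 0.766 mA.
Check: I_B = (4.6 − 0.116)/22 = 0.204 mA, and β·I_B = 20.4 mA > I_C, confirming saturation.

saturation; I_C ≈ 0.77 mA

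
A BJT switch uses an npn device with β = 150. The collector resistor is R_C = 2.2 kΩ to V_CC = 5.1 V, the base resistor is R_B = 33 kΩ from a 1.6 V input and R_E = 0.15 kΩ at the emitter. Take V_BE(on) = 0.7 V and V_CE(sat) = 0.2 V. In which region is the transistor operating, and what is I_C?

saturation; I_C ≈ 2.1 mA

Assume active: I_B = (1.6 − 0.7)/(33 + 151×0.15) = 0.0162 mA, I_C = β·I_B = 2.43 mA.
Then V_CE = 5.1 − 2.43×2.2 − 2.44×0.15 = -0.603 V < 0.2 V — the active assumption fails.
Re-solve with V_CE = 0.2 V. KCL at the emitter: V_E/R_E = (V_BB−0.7−V_E)/R_B + (V_CC−0.2−V_E)/R_C, giving V_E = 0.315 V.
I_C = (V_CC − 0.2 − V_E)/R_C = (4.9 − 0.315)/2.2 = 2.08 mA.
Check: I_B = (0.9 − 0.315)/33 = 0.0177 mA, and β·I_B = 2.66 mA > I_C, confirming saturation.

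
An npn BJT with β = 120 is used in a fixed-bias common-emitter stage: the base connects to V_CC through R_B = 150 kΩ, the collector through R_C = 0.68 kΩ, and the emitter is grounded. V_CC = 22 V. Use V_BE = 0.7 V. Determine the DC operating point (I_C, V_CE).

Base loop: V_CC = I_B·R_B + V_BE, so I_B = (22 − 0.7)/150 kΩ = 0.142 mA.
In the active region I_C = β·I_B = 120 × 0.142 = 17 mA.
Collector loop: V_CE = V_CC − I_C·R_C = 22 − 17×0.68 = 10.4 V.
Since V_CE = 10.4 V > V_CE(sat) ≈ 0.2 V, the transistor is in the active region as assumed.

I_C ≈ 17 mA, V_CE ≈ 10 V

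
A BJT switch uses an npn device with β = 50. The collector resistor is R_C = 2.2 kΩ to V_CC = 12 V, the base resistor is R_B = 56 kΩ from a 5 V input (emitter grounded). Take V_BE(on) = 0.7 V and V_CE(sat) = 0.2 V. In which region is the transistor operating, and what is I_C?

active; I_C ≈ 3.8 mA

Assume active. Base-emitter loop: I_B = (V_BB − V_BE)/R_B = (5 − 0.7)/56 = 0.0768 mA.
I_C = β·I_B = 50×0.0768 = 3.84 mA.
V_CE = V_CC − I_C·R_C = 12 − 3.84×2.2 = 3.55 V > V_CE(sat), so the active-region assumption holds.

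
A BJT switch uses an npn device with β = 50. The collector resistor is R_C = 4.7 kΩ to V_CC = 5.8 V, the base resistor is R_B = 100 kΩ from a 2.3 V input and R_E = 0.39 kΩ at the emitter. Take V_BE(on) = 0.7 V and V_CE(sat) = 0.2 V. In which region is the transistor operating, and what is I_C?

Assume active. Base-emitter loop: I_B = (V_BB − V_BE)/(R_B + (β+1)R_E) = (2.3 − 0.7)/(100 + 51×0.39) = 0.0133 mA.
I_C = β·I_B = 50×0.0133 = 0.667 mA.
V_CE = V_CC − I_C·R_C − I_E·R_E = 5.8 − 0.667×4.7 − 0.681×0.39 = 2.4 V > V_CE(sat), so the active-region assumption holds.

active; I_C ≈ 0.67 mA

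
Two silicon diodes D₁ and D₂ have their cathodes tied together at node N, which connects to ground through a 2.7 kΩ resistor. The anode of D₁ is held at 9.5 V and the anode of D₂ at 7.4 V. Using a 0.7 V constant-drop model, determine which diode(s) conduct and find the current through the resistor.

Assume both conduct. Then node N would need to be at both 9.5−0.7 = 8.8 V and 7.4−0.7 = 6.7 V, which is impossible.
Assume only D₁ conducts: V_N = 9.5 − 0.7 = 8.8 V, so I_R = 8.8/2.7 = 3.26 mA.
Check D₂: its anode-to-cathode voltage is 7.4 − 8.8 = -1.4 V < 0.7 V, so it is off. The assumption is consistent.

Only D₁ conducts; I_R ≈ 3.3 mA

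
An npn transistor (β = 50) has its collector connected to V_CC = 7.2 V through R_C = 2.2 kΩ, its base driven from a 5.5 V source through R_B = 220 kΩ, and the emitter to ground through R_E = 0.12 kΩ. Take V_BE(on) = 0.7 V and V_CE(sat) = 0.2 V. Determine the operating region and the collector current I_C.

Assume active. Base-emitter loop: I_B = (V_BB − V_BE)/(R_B + (β+1)R_E) = (5.5 − 0.7)/(220 + 51×0.12) = 0.0212 mA.
I_C = β·I_B = 50×0.0212 = 1.06 mA.
V_CE = V_CC − I_C·R_C − I_E·R_E = 7.2 − 1.06×2.2 − 1.08×0.12 = 4.74 V > V_CE(sat), so the active-region assumption holds.

active; I_C ≈ 1.1 mA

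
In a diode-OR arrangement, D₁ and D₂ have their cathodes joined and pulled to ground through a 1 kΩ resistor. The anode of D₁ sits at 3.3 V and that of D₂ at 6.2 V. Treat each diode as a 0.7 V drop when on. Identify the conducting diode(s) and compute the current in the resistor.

Assume both conduct. Then node N would need to be at both 3.3−0.7 = 2.6 V and 6.2−0.7 = 5.5 V, which is impossible.
Assume only D₂ conducts: V_N = 6.2 − 0.7 = 5.5 V, so I_R = 5.5/1 = 5.5 mA.
Check D₁: its anode-to-cathode voltage is 3.3 − 5.5 = -2.2 V < 0.7 V, so it is off. The assumption is consistent.

Only D₂ conducts; I_R ≈ 5.5 mA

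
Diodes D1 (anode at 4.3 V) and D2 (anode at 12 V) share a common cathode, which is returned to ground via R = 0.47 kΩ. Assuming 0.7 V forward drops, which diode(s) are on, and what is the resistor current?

Assume both conduct. Then node N would need to be at both 4.3−0.7 = 3.6 V and 12−0.7 = 11.3 V, which is impossible.
Assume only D2 conducts: V_N = 12 − 0.7 = 11.3 V, so I_R = 11.3/0.47 = 24 mA.
Check D1: its anode-to-cathode voltage is 4.3 − 11.3 = -7 V < 0.7 V, so it is off. The assumption is consistent.

Only D2 conducts; I_R ≈ 24 mA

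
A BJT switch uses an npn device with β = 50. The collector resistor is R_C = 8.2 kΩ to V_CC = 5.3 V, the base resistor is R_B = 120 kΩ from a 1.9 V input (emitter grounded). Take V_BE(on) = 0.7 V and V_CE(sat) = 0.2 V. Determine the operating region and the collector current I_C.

active; I_C ≈ 0.5 mA

Assume active. Base-emitter loop: I_B = (V_BB − V_BE)/R_B = (1.9 − 0.7)/120 = 0.01 mA.
I_C = β·I_B = 50×0.01 = 0.5 mA.
V_CE = V_CC − I_C·R_C = 5.3 − 0.5×8.2 = 1.2 V > V_CE(sat), so the active-region assumption holds.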